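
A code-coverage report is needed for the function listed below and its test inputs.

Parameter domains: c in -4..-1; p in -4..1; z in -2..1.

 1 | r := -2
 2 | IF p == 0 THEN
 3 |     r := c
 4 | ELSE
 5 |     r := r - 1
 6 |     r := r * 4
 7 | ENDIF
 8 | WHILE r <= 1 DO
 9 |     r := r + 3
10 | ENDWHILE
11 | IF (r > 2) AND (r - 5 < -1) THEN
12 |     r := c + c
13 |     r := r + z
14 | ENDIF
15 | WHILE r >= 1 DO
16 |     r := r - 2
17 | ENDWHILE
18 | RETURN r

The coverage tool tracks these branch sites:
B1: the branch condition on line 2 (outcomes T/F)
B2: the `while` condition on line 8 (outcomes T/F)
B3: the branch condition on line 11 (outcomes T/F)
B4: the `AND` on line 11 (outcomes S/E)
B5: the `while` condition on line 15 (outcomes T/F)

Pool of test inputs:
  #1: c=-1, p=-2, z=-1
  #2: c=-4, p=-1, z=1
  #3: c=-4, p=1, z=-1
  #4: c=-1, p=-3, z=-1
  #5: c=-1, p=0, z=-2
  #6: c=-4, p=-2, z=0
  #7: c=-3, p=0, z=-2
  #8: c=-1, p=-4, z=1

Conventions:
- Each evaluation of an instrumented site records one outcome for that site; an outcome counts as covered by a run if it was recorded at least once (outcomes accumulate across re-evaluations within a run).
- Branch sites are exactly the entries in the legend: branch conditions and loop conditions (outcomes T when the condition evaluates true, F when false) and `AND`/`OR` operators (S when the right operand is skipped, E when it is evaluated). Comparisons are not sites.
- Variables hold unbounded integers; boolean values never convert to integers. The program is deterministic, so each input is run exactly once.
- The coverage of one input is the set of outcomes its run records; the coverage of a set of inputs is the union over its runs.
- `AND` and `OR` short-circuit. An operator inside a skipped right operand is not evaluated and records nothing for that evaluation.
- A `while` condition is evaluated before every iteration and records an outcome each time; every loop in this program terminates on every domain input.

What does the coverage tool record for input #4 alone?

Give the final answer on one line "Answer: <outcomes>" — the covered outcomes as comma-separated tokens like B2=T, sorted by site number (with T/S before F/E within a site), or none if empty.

Simulating input #4 (c=-1, p=-3, z=-1) step by step:
  B1->F, B2->T, B2->T, B2->T, B2->T, B2->T, B2->F, B4->E, B3->T, B5->F
collecting distinct outcomes: B1=F, B2=T, B2=F, B3=T, B4=E, B5=F

Answer: B1=F, B2=T, B2=F, B3=T, B4=E, B5=F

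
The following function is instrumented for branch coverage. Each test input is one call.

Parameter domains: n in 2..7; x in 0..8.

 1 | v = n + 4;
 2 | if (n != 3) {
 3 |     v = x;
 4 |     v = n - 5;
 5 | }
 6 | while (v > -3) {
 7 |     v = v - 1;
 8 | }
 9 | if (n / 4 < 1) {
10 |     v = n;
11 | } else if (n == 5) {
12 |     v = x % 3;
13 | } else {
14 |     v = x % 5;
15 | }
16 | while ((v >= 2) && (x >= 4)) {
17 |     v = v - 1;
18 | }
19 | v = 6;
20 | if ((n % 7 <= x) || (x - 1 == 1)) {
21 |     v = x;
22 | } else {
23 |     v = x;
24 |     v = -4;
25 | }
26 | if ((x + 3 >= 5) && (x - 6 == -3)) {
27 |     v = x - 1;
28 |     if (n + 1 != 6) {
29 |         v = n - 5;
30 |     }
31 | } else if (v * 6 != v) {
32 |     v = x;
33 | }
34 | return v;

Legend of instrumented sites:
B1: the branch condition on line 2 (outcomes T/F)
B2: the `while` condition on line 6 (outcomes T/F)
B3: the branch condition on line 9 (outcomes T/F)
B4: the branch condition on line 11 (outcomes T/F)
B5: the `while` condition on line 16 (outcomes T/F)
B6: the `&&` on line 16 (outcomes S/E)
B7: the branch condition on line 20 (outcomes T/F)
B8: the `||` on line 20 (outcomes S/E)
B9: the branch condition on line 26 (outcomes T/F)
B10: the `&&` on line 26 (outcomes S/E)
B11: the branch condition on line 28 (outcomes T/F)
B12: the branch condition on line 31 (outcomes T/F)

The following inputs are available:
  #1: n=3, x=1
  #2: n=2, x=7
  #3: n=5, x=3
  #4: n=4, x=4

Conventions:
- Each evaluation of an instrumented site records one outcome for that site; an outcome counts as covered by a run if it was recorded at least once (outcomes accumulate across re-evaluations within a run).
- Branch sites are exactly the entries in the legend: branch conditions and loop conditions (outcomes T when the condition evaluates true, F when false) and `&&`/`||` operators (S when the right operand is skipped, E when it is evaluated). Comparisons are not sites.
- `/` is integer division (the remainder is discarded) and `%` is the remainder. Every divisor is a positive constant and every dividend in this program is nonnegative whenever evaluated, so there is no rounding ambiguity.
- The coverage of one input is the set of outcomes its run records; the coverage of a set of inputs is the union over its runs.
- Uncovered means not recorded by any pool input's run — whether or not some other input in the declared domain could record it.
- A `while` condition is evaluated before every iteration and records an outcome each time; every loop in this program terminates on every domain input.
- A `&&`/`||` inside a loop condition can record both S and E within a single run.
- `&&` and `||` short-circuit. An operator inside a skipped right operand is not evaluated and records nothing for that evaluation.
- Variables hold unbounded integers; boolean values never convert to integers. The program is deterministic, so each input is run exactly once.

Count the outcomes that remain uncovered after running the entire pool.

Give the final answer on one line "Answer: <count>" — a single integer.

test 1 (n=3, x=1) hits B1=F, B2=T, B2=F, B3=T, B5=F, B6=E, B7=F, B8=E, B9=F, B10=S, B12=T
test 2 (n=2, x=7) hits B1=T, B2=F, B3=T, B5=T, B5=F, B6=S, B6=E, B7=T, B8=S, B9=F, B10=E, B12=T
test 3 (n=5, x=3) hits B1=T, B2=T, B2=F, B3=F, B4=T, B5=F, B6=S, B7=F, B8=E, B9=T, B10=E, B11=F
test 4 (n=4, x=4) hits B1=T, B2=T, B2=F, B3=F, B4=F, B5=T, B5=F, B6=S, B6=E, B7=T, B8=S, B9=F, B10=E, B12=T
union over the pool: B1=T, B1=F, B2=T, B2=F, B3=T, B3=F, B4=T, B4=F, B5=T, B5=F, B6=S, B6=E, B7=T, B7=F, B8=S, B8=E, B9=T, B9=F, B10=S, B10=E, B11=F, B12=T
uncovered (2 of 24): B11=T, B12=F

Answer: 2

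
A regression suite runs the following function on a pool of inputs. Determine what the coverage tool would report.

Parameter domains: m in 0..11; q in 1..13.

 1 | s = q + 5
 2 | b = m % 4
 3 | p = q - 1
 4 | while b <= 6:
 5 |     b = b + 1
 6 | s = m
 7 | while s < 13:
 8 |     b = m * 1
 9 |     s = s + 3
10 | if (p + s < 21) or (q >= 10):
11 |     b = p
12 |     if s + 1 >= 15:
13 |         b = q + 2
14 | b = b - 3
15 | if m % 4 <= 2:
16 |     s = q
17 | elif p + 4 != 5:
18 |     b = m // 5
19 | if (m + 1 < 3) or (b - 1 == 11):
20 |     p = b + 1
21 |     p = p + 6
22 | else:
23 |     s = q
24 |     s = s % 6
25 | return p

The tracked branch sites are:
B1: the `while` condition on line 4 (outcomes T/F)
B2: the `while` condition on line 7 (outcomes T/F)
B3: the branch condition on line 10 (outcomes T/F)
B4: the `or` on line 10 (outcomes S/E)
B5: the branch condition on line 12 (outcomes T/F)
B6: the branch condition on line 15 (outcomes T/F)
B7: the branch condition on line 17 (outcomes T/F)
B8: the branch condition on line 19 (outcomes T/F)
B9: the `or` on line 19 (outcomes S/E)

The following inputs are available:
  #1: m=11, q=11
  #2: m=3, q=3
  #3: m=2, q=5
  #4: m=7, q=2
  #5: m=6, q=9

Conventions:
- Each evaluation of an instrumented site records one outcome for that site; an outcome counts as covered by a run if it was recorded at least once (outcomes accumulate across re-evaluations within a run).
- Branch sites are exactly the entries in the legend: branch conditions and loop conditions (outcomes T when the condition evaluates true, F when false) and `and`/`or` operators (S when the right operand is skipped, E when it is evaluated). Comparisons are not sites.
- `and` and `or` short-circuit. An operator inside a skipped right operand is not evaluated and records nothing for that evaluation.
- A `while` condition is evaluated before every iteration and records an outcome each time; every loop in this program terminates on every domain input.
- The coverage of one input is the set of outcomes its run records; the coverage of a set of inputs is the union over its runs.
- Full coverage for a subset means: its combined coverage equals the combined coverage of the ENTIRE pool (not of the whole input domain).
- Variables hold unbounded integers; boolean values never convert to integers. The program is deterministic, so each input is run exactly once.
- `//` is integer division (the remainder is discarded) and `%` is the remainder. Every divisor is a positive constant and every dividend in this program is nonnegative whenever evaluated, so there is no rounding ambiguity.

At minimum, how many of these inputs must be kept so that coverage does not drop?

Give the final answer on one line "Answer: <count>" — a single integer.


test 1 (m=11, q=11) fires B1->T, B1->T, B1->T, B1->T, B1->F, B2->T, B2->F, B4->E, B3->T, B5->T, B6->F, B7->T, B9->E, B8->F; hits B1=T, B1=F, B2=T, B2=F, B3=T, B4=E, B5=T, B6=F, B7=T, B8=F, B9=E
test 2 (m=3, q=3) fires B1->T, B1->T, B1->T, B1->T, B1->F, B2->T, B2->T, B2->T, B2->T, B2->F, B4->S, B3->T, B5->T, B6->F, ...; hits B1=T, B1=F, B2=T, B2=F, B3=T, B4=S, B5=T, B6=F, B7=T, B8=F, B9=E
test 3 (m=2, q=5) fires B1->T, B1->T, B1->T, B1->T, B1->T, B1->F, B2->T, B2->T, B2->T, B2->T, B2->F, B4->S, B3->T, B5->T, ...; hits B1=T, B1=F, B2=T, B2=F, B3=T, B4=S, B5=T, B6=T, B8=F, B9=E
test 4 (m=7, q=2) fires B1->T, B1->T, B1->T, B1->T, B1->F, B2->T, B2->T, B2->F, B4->S, B3->T, B5->F, B6->F, B7->F, B9->E, ...; hits B1=T, B1=F, B2=T, B2=F, B3=T, B4=S, B5=F, B6=F, B7=F, B8=F, B9=E
test 5 (m=6, q=9) fires B1->T, B1->T, B1->T, B1->T, B1->T, B1->F, B2->T, B2->T, B2->T, B2->F, B4->E, B3->F, B6->T, B9->E, ...; hits B1=T, B1=F, B2=T, B2=F, B3=F, B4=E, B6=T, B8=F, B9=E
pool-wide coverage (16 outcomes): B1=T, B1=F, B2=T, B2=F, B3=T, B3=F, B4=S, B4=E, B5=T, B5=F, B6=T, B6=F, B7=T, B7=F, B8=F, B9=E
no size-1 subset reaches all 16 outcomes (best union: 11/16)
no size-2 subset reaches all 16 outcomes (best union: 14/16)
at size 3, {1, 4, 5} reaches all 16 outcomes; every lexicographically earlier size-3 subset fails
Answer: 3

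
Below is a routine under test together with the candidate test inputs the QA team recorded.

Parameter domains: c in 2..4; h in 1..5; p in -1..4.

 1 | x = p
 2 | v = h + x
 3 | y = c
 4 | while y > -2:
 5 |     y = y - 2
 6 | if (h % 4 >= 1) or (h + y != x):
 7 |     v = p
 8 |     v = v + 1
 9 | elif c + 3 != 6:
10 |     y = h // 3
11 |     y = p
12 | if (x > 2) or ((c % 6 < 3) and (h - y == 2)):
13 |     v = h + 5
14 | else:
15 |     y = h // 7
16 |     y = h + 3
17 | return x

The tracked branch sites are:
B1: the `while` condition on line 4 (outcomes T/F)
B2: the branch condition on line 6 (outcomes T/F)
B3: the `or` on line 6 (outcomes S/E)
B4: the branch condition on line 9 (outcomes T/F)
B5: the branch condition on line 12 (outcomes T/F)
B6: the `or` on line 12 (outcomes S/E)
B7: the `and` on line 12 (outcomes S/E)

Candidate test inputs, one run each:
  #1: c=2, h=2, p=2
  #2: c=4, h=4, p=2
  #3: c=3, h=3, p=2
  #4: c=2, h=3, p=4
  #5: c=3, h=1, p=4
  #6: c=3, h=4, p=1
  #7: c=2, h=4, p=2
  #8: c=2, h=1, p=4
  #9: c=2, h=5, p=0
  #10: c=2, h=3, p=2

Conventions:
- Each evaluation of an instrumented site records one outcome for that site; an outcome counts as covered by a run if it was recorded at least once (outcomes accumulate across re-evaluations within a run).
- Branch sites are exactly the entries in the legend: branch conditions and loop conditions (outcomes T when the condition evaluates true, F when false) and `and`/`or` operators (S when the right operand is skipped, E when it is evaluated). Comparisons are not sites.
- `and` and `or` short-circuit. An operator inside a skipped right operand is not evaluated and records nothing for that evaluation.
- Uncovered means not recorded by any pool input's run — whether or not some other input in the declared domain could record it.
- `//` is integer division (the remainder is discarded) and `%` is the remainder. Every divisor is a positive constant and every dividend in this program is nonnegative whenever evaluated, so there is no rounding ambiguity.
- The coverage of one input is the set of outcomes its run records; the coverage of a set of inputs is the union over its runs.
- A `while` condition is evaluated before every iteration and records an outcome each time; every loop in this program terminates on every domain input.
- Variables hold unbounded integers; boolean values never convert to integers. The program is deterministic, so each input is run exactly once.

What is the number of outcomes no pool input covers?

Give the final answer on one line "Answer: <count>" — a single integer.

test 1 (c=2, h=2, p=2) fires B1->T, B1->T, B1->F, B3->S, B2->T, B6->E, B7->E, B5->F; hits B1=T, B1=F, B2=T, B3=S, B5=F, B6=E, B7=E
test 2 (c=4, h=4, p=2) fires B1->T, B1->T, B1->T, B1->F, B3->E, B2->F, B4->T, B6->E, B7->S, B5->F; hits B1=T, B1=F, B2=F, B3=E, B4=T, B5=F, B6=E, B7=S
test 3 (c=3, h=3, p=2) fires B1->T, B1->T, B1->T, B1->F, B3->S, B2->T, B6->E, B7->S, B5->F; hits B1=T, B1=F, B2=T, B3=S, B5=F, B6=E, B7=S
test 4 (c=2, h=3, p=4) fires B1->T, B1->T, B1->F, B3->S, B2->T, B6->S, B5->T; hits B1=T, B1=F, B2=T, B3=S, B5=T, B6=S
test 5 (c=3, h=1, p=4) fires B1->T, B1->T, B1->T, B1->F, B3->S, B2->T, B6->S, B5->T; hits B1=T, B1=F, B2=T, B3=S, B5=T, B6=S
test 6 (c=3, h=4, p=1) fires B1->T, B1->T, B1->T, B1->F, B3->E, B2->F, B4->F, B6->E, B7->S, B5->F; hits B1=T, B1=F, B2=F, B3=E, B4=F, B5=F, B6=E, B7=S
test 7 (c=2, h=4, p=2) fires B1->T, B1->T, B1->F, B3->E, B2->F, B4->T, B6->E, B7->E, B5->T; hits B1=T, B1=F, B2=F, B3=E, B4=T, B5=T, B6=E, B7=E
test 8 (c=2, h=1, p=4) fires B1->T, B1->T, B1->F, B3->S, B2->T, B6->S, B5->T; hits B1=T, B1=F, B2=T, B3=S, B5=T, B6=S
test 9 (c=2, h=5, p=0) fires B1->T, B1->T, B1->F, B3->S, B2->T, B6->E, B7->E, B5->F; hits B1=T, B1=F, B2=T, B3=S, B5=F, B6=E, B7=E
test 10 (c=2, h=3, p=2) fires B1->T, B1->T, B1->F, B3->S, B2->T, B6->E, B7->E, B5->F; hits B1=T, B1=F, B2=T, B3=S, B5=F, B6=E, B7=E
union over the pool: B1=T, B1=F, B2=T, B2=F, B3=S, B3=E, B4=T, B4=F, B5=T, B5=F, B6=S, B6=E, B7=S, B7=E
uncovered (0 of 14): none

Answer: 0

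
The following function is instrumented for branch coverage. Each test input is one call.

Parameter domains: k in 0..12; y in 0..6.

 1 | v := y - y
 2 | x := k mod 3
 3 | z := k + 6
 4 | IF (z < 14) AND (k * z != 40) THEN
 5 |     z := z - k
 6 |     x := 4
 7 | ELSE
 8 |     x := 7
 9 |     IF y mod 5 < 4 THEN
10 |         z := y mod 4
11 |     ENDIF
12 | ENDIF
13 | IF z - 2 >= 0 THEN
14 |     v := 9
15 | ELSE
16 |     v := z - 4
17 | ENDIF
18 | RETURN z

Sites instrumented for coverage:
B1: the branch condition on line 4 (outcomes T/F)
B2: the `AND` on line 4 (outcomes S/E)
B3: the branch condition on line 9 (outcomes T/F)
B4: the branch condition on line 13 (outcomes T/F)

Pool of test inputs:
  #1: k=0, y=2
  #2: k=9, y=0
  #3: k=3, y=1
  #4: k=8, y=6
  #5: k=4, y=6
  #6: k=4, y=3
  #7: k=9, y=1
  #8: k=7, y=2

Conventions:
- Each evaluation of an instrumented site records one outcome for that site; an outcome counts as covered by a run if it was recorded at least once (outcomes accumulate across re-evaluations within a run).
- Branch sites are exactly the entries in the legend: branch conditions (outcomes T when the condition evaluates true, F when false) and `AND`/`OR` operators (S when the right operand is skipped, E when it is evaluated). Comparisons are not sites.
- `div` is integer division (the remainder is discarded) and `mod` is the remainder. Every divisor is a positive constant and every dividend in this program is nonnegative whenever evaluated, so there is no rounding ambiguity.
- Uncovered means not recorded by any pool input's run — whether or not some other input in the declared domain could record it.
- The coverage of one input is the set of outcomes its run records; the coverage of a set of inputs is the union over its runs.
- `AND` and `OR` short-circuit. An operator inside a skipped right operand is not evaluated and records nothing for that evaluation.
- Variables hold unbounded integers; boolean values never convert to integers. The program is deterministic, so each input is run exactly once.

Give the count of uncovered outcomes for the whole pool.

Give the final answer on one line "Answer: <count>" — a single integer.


input #1, k=0, y=2: events B2->E, B1->T, B4->T; outcomes B1=T, B2=E, B4=T
input #2, k=9, y=0: events B2->S, B1->F, B3->T, B4->F; outcomes B1=F, B2=S, B3=T, B4=F
input #3, k=3, y=1: events B2->E, B1->T, B4->T; outcomes B1=T, B2=E, B4=T
input #4, k=8, y=6: events B2->S, B1->F, B3->T, B4->T; outcomes B1=F, B2=S, B3=T, B4=T
input #5, k=4, y=6: events B2->E, B1->F, B3->T, B4->T; outcomes B1=F, B2=E, B3=T, B4=T
input #6, k=4, y=3: events B2->E, B1->F, B3->T, B4->T; outcomes B1=F, B2=E, B3=T, B4=T
input #7, k=9, y=1: events B2->S, B1->F, B3->T, B4->F; outcomes B1=F, B2=S, B3=T, B4=F
input #8, k=7, y=2: events B2->E, B1->T, B4->T; outcomes B1=T, B2=E, B4=T
union over the pool: B1=T, B1=F, B2=S, B2=E, B3=T, B4=T, B4=F
uncovered (1 of 8): B3=F
Answer: 1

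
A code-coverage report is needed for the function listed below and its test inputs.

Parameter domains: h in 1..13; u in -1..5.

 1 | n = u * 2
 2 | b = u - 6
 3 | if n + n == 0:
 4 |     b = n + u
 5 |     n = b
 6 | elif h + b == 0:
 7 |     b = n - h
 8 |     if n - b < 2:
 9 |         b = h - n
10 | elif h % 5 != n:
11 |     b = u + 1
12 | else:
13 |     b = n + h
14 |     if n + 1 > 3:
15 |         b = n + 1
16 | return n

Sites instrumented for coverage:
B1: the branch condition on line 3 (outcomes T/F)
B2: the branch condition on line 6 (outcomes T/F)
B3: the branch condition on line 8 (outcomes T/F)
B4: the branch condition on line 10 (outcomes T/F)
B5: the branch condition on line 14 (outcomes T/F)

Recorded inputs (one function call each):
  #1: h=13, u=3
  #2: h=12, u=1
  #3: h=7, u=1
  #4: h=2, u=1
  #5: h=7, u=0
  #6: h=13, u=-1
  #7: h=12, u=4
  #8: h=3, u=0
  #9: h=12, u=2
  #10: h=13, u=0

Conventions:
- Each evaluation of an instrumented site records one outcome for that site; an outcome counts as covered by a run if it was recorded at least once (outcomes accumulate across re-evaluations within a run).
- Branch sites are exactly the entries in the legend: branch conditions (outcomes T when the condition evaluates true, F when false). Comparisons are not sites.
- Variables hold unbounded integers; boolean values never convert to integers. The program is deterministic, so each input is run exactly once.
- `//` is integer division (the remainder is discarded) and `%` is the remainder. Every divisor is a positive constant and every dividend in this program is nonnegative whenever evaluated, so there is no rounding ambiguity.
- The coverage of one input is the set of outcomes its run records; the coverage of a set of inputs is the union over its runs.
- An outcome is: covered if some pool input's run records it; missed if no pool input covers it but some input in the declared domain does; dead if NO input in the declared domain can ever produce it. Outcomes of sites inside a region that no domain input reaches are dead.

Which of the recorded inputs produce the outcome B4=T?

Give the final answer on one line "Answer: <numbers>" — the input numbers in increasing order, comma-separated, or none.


input #1 (h=13, u=3): covers B4=T
input #2 (h=12, u=1): misses B4=T
input #3 (h=7, u=1): misses B4=T
input #4 (h=2, u=1): misses B4=T
input #5 (h=7, u=0): misses B4=T
input #6 (h=13, u=-1): covers B4=T
input #7 (h=12, u=4): covers B4=T
input #8 (h=3, u=0): misses B4=T
input #9 (h=12, u=2): covers B4=T
input #10 (h=13, u=0): misses B4=T
Answer: 1, 6, 7, 9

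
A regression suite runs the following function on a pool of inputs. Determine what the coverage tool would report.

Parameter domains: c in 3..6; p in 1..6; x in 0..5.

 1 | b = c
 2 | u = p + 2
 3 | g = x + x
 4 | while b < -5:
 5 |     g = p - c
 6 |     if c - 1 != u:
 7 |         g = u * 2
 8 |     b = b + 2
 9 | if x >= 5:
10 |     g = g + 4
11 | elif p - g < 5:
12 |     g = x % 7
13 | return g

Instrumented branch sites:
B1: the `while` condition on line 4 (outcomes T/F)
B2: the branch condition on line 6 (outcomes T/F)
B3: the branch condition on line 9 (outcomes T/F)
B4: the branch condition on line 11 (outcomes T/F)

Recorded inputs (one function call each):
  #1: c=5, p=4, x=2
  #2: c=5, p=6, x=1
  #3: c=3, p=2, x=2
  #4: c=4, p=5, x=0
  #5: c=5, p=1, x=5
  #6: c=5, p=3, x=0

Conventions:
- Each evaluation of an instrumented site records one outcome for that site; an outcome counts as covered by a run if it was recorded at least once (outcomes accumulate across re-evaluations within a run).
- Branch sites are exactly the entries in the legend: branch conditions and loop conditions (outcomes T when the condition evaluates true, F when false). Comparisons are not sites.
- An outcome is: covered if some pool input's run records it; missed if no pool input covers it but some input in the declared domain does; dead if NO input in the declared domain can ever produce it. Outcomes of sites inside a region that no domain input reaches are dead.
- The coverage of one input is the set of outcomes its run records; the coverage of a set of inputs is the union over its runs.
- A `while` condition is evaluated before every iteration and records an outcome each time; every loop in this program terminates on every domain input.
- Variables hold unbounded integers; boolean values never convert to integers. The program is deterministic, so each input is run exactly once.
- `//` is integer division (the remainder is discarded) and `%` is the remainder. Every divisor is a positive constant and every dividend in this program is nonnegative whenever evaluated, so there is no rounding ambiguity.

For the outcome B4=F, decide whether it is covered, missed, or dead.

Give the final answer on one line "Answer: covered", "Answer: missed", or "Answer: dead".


B4=F is recorded by pool input(s) 4 -> covered
Answer: covered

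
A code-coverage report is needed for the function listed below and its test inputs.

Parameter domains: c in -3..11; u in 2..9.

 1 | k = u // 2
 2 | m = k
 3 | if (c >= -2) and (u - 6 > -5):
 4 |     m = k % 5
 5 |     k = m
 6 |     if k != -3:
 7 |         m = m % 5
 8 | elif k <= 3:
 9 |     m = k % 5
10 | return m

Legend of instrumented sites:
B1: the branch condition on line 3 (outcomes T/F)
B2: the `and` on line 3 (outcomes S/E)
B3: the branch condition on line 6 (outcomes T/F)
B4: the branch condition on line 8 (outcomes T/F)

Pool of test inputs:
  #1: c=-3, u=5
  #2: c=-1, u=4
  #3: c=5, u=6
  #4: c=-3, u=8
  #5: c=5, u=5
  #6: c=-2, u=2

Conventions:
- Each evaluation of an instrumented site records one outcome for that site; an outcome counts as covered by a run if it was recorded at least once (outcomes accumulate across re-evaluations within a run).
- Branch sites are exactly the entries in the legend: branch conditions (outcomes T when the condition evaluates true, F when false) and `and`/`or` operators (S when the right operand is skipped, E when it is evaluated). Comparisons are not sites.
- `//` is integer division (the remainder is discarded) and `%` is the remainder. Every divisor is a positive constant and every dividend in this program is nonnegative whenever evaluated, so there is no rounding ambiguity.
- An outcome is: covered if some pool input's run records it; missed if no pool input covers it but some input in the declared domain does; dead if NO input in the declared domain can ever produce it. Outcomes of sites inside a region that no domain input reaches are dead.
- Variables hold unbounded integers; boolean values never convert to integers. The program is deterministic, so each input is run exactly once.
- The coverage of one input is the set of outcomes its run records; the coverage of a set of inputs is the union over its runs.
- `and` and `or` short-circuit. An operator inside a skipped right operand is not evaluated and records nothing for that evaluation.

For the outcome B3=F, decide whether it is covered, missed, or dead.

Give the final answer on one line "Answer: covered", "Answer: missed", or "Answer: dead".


no pool input records B3=F
checking all 120 inputs in the declared domain: B3=F is never recorded -> dead
Answer: dead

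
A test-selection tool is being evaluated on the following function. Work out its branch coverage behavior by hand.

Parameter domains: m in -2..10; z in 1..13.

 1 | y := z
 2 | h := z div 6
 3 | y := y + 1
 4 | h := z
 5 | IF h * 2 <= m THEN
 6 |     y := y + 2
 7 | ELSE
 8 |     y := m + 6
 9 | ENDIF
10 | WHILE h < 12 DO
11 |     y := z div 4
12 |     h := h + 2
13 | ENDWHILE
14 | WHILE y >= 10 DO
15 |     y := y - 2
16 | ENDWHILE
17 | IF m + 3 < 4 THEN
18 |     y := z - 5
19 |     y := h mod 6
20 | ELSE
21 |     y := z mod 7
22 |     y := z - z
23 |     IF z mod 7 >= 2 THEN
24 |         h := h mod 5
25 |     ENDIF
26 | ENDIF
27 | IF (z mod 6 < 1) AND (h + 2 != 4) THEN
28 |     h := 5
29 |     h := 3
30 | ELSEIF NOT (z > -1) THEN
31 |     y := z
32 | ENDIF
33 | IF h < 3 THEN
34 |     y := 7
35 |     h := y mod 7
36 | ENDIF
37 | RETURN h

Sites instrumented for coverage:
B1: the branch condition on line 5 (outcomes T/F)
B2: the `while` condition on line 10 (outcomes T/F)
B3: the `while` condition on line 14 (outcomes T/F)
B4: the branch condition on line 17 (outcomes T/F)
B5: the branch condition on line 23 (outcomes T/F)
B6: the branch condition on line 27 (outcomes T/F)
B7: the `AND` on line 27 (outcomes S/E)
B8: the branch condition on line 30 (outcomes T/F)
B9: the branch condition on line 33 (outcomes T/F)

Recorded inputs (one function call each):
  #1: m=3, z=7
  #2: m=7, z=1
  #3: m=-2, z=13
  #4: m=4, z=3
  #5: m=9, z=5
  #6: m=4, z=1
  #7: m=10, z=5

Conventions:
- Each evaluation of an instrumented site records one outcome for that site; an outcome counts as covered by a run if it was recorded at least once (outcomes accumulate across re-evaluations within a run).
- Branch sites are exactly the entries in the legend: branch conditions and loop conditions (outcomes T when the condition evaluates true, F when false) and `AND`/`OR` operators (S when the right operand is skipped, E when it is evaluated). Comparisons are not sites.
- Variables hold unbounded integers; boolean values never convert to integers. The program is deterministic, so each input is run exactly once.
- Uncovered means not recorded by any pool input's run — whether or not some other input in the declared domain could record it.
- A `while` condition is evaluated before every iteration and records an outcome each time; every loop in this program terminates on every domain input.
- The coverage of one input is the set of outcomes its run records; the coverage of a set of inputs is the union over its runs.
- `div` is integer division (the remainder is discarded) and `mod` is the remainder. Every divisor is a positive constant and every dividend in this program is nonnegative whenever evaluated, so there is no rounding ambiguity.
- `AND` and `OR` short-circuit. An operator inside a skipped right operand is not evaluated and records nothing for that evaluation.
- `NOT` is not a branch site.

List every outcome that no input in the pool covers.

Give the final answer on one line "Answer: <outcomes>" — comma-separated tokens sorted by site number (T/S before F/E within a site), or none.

test 1 (m=3, z=7) fires B1->F, B2->T, B2->T, B2->T, B2->F, B3->F, B4->F, B5->F, B7->S, B6->F, B8->F, B9->F; hits B1=F, B2=T, B2=F, B3=F, B4=F, B5=F, B6=F, B7=S, B8=F, B9=F
test 2 (m=7, z=1) fires B1->T, B2->T, B2->T, B2->T, B2->T, B2->T, B2->T, B2->F, B3->F, B4->F, B5->F, B7->S, B6->F, B8->F, ...; hits B1=T, B2=T, B2=F, B3=F, B4=F, B5=F, B6=F, B7=S, B8=F, B9=F
test 3 (m=-2, z=13) fires B1->F, B2->F, B3->F, B4->T, B7->S, B6->F, B8->F, B9->F; hits B1=F, B2=F, B3=F, B4=T, B6=F, B7=S, B8=F, B9=F
test 4 (m=4, z=3) fires B1->F, B2->T, B2->T, B2->T, B2->T, B2->T, B2->F, B3->F, B4->F, B5->T, B7->S, B6->F, B8->F, B9->F; hits B1=F, B2=T, B2=F, B3=F, B4=F, B5=T, B6=F, B7=S, B8=F, B9=F
test 5 (m=9, z=5) fires B1->F, B2->T, B2->T, B2->T, B2->T, B2->F, B3->F, B4->F, B5->T, B7->S, B6->F, B8->F, B9->F; hits B1=F, B2=T, B2=F, B3=F, B4=F, B5=T, B6=F, B7=S, B8=F, B9=F
test 6 (m=4, z=1) fires B1->T, B2->T, B2->T, B2->T, B2->T, B2->T, B2->T, B2->F, B3->F, B4->F, B5->F, B7->S, B6->F, B8->F, ...; hits B1=T, B2=T, B2=F, B3=F, B4=F, B5=F, B6=F, B7=S, B8=F, B9=F
test 7 (m=10, z=5) fires B1->T, B2->T, B2->T, B2->T, B2->T, B2->F, B3->F, B4->F, B5->T, B7->S, B6->F, B8->F, B9->F; hits B1=T, B2=T, B2=F, B3=F, B4=F, B5=T, B6=F, B7=S, B8=F, B9=F
union over the pool: B1=T, B1=F, B2=T, B2=F, B3=F, B4=T, B4=F, B5=T, B5=F, B6=F, B7=S, B8=F, B9=F
uncovered (5 of 18): B3=T, B6=T, B7=E, B8=T, B9=T

Answer: B3=T, B6=T, B7=E, B8=T, B9=T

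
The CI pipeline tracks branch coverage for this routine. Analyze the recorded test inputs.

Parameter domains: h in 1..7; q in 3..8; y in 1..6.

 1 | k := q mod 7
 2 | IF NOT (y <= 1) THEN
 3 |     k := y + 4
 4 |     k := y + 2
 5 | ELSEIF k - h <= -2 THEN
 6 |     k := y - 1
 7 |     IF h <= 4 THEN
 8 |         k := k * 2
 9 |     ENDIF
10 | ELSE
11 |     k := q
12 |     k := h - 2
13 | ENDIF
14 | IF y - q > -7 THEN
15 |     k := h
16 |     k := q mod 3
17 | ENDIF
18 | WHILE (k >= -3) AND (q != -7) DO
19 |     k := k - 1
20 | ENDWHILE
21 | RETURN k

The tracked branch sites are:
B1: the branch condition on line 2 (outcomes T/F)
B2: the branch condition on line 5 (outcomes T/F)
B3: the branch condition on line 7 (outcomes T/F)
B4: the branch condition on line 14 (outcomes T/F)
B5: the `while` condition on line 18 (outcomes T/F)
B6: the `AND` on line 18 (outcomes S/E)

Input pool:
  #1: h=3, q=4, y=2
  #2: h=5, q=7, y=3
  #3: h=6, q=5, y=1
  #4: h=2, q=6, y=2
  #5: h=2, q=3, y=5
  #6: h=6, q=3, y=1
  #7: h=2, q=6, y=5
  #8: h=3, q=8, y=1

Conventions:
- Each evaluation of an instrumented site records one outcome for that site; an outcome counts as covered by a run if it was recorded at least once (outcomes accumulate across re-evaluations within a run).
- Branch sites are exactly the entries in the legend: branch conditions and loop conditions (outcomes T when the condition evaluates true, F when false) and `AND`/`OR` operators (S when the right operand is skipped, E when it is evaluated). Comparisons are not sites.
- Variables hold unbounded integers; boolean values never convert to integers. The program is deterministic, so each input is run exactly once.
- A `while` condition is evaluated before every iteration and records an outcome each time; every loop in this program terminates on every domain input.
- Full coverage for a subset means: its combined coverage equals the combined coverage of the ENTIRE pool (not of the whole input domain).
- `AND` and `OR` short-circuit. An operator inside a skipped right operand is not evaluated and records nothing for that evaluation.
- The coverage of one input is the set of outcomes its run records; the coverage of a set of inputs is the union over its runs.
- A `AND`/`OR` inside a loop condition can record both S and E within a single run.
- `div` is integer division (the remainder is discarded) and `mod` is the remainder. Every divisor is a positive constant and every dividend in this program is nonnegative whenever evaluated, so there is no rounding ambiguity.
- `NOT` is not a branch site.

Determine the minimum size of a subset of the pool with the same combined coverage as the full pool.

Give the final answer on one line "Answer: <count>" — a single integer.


#1 (h=3, q=4, y=2) -> covered: B1=T, B4=T, B5=T, B5=F, B6=S, B6=E
#2 (h=5, q=7, y=3) -> covered: B1=T, B4=T, B5=T, B5=F, B6=S, B6=E
#3 (h=6, q=5, y=1) -> covered: B1=F, B2=F, B4=T, B5=T, B5=F, B6=S, B6=E
#4 (h=2, q=6, y=2) -> covered: B1=T, B4=T, B5=T, B5=F, B6=S, B6=E
#5 (h=2, q=3, y=5) -> covered: B1=T, B4=T, B5=T, B5=F, B6=S, B6=E
#6 (h=6, q=3, y=1) -> covered: B1=F, B2=T, B3=F, B4=T, B5=T, B5=F, B6=S, B6=E
#7 (h=2, q=6, y=5) -> covered: B1=T, B4=T, B5=T, B5=F, B6=S, B6=E
#8 (h=3, q=8, y=1) -> covered: B1=F, B2=T, B3=T, B4=F, B5=T, B5=F, B6=S, B6=E
the full pool covers 12 outcomes: B1=T, B1=F, B2=T, B2=F, B3=T, B3=F, B4=T, B4=F, B5=T, B5=F, B6=S, B6=E
no size-1 subset reaches all 12 outcomes (best union: 8/12)
no size-2 subset reaches all 12 outcomes (best union: 10/12)
no size-3 subset reaches all 12 outcomes (best union: 11/12)
size 4: inputs {1, 3, 6, 8} cover all 12 outcomes, and no lexicographically smaller subset of this size does
Answer: 4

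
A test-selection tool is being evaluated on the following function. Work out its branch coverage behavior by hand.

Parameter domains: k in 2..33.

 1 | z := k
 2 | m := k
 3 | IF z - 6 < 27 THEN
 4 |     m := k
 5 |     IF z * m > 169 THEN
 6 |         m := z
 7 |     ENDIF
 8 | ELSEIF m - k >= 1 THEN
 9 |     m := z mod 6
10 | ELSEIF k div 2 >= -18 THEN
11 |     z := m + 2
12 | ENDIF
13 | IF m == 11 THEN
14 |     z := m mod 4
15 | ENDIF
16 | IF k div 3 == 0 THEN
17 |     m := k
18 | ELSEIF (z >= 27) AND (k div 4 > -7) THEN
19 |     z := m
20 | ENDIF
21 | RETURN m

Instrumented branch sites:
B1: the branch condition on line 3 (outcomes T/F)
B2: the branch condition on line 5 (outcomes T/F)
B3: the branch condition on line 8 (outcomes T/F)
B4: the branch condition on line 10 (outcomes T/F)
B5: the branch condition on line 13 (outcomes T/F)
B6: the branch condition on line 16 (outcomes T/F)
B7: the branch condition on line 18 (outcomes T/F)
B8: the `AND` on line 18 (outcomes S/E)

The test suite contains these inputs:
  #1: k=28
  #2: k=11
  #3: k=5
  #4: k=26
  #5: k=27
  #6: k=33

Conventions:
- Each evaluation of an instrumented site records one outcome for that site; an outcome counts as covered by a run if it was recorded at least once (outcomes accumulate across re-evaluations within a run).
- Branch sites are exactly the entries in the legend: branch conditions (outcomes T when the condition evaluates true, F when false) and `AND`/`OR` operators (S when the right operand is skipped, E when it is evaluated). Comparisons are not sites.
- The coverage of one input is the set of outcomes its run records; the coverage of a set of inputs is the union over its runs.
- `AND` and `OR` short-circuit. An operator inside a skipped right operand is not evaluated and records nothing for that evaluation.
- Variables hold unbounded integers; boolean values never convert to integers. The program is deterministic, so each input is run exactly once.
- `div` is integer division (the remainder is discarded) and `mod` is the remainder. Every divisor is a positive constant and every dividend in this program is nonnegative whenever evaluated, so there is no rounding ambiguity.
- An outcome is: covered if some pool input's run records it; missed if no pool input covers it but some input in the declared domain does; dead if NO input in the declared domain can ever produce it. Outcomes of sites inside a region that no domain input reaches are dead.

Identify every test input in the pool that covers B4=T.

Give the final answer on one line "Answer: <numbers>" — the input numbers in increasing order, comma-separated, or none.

input #1 (k=28): does not record B4=T
input #2 (k=11): does not record B4=T
input #3 (k=5): does not record B4=T
input #4 (k=26): does not record B4=T
input #5 (k=27): does not record B4=T
input #6 (k=33): records B4=T

Answer: 6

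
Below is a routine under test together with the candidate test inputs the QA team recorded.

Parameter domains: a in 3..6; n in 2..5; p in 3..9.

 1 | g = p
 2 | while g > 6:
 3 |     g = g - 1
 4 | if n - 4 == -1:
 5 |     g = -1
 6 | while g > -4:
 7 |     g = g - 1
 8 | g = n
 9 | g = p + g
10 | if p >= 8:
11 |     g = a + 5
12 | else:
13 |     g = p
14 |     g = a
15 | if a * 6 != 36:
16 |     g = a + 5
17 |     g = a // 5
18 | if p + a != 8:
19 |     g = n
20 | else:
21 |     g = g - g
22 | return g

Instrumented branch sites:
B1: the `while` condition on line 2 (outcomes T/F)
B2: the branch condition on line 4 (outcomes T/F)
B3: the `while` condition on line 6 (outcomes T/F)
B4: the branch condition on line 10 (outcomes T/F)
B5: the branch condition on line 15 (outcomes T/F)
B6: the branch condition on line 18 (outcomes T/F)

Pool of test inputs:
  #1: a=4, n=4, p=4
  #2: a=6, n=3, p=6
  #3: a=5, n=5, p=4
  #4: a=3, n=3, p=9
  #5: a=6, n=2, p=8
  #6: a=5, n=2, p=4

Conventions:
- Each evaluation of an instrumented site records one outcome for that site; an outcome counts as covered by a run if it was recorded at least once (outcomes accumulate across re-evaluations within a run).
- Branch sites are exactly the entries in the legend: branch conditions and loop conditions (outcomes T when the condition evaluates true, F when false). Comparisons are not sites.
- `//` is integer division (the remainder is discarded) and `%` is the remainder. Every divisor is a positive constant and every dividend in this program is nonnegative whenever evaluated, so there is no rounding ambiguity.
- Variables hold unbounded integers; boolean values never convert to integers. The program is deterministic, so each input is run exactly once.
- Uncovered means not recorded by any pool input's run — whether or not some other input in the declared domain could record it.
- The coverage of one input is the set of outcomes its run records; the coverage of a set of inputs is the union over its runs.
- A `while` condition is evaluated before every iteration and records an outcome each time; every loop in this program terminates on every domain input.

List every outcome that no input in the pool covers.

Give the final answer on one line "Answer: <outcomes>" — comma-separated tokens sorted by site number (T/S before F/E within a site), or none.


input #1, a=4, n=4, p=4: events B1->F, B2->F, B3->T, B3->T, B3->T, B3->T, B3->T, B3->T, B3->T, B3->T, B3->F, B4->F, B5->T, B6->F; outcomes B1=F, B2=F, B3=T, B3=F, B4=F, B5=T, B6=F
input #2, a=6, n=3, p=6: events B1->F, B2->T, B3->T, B3->T, B3->T, B3->F, B4->F, B5->F, B6->T; outcomes B1=F, B2=T, B3=T, B3=F, B4=F, B5=F, B6=T
input #3, a=5, n=5, p=4: events B1->F, B2->F, B3->T, B3->T, B3->T, B3->T, B3->T, B3->T, B3->T, B3->T, B3->F, B4->F, B5->T, B6->T; outcomes B1=F, B2=F, B3=T, B3=F, B4=F, B5=T, B6=T
input #4, a=3, n=3, p=9: events B1->T, B1->T, B1->T, B1->F, B2->T, B3->T, B3->T, B3->T, B3->F, B4->T, B5->T, B6->T; outcomes B1=T, B1=F, B2=T, B3=T, B3=F, B4=T, B5=T, B6=T
input #5, a=6, n=2, p=8: events B1->T, B1->T, B1->F, B2->F, B3->T, B3->T, B3->T, B3->T, B3->T, B3->T, B3->T, B3->T, B3->T, B3->T, ...; outcomes B1=T, B1=F, B2=F, B3=T, B3=F, B4=T, B5=F, B6=T
input #6, a=5, n=2, p=4: events B1->F, B2->F, B3->T, B3->T, B3->T, B3->T, B3->T, B3->T, B3->T, B3->T, B3->F, B4->F, B5->T, B6->T; outcomes B1=F, B2=F, B3=T, B3=F, B4=F, B5=T, B6=T
union over the pool: B1=T, B1=F, B2=T, B2=F, B3=T, B3=F, B4=T, B4=F, B5=T, B5=F, B6=T, B6=F
uncovered (0 of 12): none
Answer: none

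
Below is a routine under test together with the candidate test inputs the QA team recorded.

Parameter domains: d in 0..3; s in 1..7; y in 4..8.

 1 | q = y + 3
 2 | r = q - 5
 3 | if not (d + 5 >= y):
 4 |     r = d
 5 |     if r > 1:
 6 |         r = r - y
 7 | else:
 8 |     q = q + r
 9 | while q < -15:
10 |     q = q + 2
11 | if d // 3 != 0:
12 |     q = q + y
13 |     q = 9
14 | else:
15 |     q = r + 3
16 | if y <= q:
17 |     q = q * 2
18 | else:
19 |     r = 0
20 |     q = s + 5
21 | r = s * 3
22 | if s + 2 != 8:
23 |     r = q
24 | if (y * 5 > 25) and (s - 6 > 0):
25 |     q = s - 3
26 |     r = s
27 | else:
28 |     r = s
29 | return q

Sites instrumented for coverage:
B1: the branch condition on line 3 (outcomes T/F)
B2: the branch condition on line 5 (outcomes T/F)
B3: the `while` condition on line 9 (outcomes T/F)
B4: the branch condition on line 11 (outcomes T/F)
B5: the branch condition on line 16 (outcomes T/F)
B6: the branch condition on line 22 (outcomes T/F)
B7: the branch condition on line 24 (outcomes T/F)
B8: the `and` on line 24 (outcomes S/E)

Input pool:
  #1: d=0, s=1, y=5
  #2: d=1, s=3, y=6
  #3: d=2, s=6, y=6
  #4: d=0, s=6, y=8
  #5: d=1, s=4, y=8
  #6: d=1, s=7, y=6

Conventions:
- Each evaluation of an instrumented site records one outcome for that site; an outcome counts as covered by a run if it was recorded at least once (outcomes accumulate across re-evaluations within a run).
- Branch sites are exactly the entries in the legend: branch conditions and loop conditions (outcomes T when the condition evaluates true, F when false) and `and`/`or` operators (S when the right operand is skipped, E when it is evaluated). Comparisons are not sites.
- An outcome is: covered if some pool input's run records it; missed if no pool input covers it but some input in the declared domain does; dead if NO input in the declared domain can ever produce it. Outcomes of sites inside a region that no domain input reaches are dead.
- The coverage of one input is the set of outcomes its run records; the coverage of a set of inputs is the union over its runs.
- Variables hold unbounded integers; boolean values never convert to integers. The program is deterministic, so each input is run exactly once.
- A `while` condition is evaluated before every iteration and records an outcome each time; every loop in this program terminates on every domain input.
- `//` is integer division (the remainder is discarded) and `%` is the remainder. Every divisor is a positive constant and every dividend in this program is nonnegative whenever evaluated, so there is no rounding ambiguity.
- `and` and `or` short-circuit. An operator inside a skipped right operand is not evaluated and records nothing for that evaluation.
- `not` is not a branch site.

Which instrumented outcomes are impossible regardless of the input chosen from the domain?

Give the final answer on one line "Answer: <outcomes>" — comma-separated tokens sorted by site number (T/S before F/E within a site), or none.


checking every outcome against all 140 domain inputs:
  B3=T: no domain input ever produces it -> dead
  reachable outcomes have witnesses, e.g. B1=T (e.g. d=0, s=1, y=6), B1=F (e.g. d=0, s=1, y=4), B2=T (e.g. d=2, s=1, y=8), B2=F (e.g. d=0, s=1, y=6)
Answer: B3=T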